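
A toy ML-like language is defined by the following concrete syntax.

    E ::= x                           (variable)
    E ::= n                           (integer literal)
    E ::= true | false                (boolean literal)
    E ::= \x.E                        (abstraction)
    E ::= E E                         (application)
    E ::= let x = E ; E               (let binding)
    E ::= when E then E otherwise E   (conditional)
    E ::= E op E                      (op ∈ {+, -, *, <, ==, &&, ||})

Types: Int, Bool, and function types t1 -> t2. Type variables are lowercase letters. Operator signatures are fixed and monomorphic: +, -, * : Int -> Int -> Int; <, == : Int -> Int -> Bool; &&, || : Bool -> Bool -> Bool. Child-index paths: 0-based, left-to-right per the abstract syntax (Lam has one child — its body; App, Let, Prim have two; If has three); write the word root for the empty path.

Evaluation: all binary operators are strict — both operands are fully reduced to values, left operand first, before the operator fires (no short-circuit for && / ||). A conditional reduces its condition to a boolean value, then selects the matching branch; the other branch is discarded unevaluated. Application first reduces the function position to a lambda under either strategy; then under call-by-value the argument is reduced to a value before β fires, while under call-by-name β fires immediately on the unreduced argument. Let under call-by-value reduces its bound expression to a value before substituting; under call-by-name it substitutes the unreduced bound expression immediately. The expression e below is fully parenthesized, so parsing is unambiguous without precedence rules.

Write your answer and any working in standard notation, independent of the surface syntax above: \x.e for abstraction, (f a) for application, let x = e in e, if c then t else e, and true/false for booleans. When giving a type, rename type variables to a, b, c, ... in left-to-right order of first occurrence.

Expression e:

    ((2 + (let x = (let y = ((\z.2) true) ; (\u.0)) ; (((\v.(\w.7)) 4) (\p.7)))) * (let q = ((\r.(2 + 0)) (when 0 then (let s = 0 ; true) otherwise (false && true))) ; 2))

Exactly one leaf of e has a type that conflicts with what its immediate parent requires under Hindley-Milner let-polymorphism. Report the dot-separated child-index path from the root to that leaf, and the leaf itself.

Answer: 1.0.1.0 : 0

Trace:
  unify Int ~ Int
\z._ : a -> Int
  unify a -> Int ~ Bool -> b
  unify a ~ Bool
  unify Int ~ b
_ _ : Int
let y : Int
\u._ : c -> Int
let x : forall. c -> Int
\w._ : e -> Int
\v._ : d -> e -> Int
  unify d -> e -> Int ~ Int -> f
  unify d ~ Int
  unify e -> Int ~ f
_ _ : e -> Int
\p._ : g -> Int
  unify e -> Int ~ (g -> Int) -> h
  unify e ~ g -> Int
  unify Int ~ h
_ _ : Int
  unify Int ~ Int
  unify Int ~ Int
  unify Int ~ Int
  unify Int ~ Int
\r._ : i -> Int
  unify Int ~ Bool
  FAIL: mismatch Int ~ Bool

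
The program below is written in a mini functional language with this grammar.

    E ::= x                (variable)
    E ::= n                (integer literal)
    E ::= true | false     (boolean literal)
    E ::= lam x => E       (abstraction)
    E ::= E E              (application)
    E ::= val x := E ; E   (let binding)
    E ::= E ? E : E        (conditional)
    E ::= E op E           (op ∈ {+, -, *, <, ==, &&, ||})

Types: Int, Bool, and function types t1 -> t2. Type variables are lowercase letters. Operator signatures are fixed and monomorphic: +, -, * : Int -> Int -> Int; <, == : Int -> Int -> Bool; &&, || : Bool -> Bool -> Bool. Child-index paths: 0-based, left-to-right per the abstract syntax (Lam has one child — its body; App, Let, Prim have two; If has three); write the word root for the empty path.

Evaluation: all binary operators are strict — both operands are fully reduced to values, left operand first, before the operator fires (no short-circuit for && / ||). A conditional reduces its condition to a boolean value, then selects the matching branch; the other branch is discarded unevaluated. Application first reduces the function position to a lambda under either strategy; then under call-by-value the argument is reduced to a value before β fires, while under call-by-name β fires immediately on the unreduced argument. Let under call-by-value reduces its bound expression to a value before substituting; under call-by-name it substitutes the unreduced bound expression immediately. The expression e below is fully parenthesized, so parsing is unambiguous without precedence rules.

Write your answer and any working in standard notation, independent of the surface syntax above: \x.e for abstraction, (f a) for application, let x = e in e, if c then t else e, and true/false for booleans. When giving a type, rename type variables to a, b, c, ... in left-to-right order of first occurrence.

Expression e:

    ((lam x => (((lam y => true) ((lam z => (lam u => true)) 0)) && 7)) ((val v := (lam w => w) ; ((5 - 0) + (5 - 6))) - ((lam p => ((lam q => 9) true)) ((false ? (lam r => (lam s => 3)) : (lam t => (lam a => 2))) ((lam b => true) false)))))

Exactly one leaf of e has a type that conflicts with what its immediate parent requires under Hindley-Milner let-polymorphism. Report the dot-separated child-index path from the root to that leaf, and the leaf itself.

Trace:
\y._ : b -> Bool
\u._ : d -> Bool
\z._ : c -> d -> Bool
  unify c -> d -> Bool ~ Int -> e
  unify c ~ Int
  unify d -> Bool ~ e
_ _ : d -> Bool
  unify b -> Bool ~ (d -> Bool) -> f
  unify b ~ d -> Bool
  unify Bool ~ f
_ _ : Bool
  unify Bool ~ Bool
  unify Int ~ Bool
  FAIL: mismatch Int ~ Bool

Answer: 0.0.1 : 7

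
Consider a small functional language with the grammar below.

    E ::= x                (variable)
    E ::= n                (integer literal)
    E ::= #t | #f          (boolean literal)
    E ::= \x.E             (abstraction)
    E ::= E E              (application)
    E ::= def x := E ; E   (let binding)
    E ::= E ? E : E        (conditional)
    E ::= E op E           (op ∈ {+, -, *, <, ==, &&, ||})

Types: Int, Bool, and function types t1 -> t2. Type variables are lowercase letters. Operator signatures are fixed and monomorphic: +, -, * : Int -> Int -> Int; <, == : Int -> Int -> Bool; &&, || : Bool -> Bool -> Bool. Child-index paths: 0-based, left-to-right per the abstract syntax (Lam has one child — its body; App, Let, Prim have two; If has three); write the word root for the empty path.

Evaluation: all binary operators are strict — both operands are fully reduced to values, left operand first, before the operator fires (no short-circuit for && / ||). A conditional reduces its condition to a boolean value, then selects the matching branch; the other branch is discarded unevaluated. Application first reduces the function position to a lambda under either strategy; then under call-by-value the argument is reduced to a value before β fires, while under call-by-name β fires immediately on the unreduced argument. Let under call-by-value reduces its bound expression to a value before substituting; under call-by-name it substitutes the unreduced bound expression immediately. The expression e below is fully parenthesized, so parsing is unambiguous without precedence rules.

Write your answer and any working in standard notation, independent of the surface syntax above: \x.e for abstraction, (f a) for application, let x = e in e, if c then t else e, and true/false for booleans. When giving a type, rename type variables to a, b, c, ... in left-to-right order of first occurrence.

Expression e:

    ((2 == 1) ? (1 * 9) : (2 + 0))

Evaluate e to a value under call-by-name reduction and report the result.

Working:
step 0: (if (2 == 1) then (1 * 9) else (2 + 0))
step 1: [delta@0] (if false then (1 * 9) else (2 + 0))
step 2: [if@root] (2 + 0)
step 3: [delta@root] 2

Answer: 2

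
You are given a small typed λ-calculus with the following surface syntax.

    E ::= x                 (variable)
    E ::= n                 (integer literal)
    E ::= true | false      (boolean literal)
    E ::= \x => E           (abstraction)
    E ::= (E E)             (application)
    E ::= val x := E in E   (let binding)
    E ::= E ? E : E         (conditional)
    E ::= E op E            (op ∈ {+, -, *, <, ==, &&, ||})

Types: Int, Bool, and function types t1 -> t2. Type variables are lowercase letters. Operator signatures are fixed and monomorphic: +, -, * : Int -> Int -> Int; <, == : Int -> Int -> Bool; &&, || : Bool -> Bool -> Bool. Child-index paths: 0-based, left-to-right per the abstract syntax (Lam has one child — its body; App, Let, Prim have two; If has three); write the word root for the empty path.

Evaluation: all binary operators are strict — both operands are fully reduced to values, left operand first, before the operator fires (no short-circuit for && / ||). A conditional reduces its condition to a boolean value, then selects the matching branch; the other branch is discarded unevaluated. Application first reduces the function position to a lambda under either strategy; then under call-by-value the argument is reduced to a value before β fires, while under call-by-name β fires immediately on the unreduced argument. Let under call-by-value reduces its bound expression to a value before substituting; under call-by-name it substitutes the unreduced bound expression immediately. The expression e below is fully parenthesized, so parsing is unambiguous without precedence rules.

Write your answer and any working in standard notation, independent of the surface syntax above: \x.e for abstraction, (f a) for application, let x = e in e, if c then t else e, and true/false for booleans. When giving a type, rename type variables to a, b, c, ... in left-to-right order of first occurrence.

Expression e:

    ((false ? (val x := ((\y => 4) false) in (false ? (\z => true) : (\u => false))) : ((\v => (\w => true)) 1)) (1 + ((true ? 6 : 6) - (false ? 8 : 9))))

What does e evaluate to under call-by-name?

Answer: true

Working:
step 0: ((if false then (let x = ((\y.4) false) in (if false then (\z.true) else (\u.false))) else ((\v.(\w.true)) 1)) (1 + ((if true then 6 else 6) - (if false then 8 else 9))))
step 1: [if@0] (((\v.(\w.true)) 1) (1 + ((if true then 6 else 6) - (if false then 8 else 9))))
step 2: [beta@0] ((\w.true) (1 + ((if true then 6 else 6) - (if false then 8 else 9))))
step 3: [beta@root] true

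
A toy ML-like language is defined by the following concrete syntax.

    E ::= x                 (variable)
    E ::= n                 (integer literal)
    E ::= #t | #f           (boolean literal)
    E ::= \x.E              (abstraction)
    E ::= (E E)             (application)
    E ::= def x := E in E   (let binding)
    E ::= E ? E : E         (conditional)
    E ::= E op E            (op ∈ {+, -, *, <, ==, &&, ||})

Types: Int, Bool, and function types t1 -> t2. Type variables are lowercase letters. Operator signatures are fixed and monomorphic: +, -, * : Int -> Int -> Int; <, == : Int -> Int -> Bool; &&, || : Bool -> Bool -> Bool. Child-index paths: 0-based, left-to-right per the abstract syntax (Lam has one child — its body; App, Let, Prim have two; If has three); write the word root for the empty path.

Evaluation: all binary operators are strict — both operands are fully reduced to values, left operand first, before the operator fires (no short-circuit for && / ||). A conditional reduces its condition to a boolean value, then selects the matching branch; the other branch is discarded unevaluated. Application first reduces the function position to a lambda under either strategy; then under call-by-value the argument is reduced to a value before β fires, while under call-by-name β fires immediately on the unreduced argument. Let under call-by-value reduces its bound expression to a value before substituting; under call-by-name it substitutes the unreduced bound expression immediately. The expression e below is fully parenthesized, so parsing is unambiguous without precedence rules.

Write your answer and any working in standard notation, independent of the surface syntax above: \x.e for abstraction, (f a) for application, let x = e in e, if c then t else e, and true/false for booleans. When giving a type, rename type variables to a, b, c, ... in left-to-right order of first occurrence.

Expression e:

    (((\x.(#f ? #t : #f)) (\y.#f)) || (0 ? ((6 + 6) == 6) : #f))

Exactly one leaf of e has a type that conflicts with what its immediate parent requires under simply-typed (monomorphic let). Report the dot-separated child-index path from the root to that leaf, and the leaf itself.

Answer: 1.0 : 0

Working:
  unify Bool ~ Bool
  unify Bool ~ Bool
\x._ : a -> Bool
\y._ : b -> Bool
  unify a -> Bool ~ (b -> Bool) -> c
  unify a ~ b -> Bool
  unify Bool ~ c
_ _ : Bool
  unify Bool ~ Bool
  unify Int ~ Bool
  FAIL: mismatch Int ~ Bool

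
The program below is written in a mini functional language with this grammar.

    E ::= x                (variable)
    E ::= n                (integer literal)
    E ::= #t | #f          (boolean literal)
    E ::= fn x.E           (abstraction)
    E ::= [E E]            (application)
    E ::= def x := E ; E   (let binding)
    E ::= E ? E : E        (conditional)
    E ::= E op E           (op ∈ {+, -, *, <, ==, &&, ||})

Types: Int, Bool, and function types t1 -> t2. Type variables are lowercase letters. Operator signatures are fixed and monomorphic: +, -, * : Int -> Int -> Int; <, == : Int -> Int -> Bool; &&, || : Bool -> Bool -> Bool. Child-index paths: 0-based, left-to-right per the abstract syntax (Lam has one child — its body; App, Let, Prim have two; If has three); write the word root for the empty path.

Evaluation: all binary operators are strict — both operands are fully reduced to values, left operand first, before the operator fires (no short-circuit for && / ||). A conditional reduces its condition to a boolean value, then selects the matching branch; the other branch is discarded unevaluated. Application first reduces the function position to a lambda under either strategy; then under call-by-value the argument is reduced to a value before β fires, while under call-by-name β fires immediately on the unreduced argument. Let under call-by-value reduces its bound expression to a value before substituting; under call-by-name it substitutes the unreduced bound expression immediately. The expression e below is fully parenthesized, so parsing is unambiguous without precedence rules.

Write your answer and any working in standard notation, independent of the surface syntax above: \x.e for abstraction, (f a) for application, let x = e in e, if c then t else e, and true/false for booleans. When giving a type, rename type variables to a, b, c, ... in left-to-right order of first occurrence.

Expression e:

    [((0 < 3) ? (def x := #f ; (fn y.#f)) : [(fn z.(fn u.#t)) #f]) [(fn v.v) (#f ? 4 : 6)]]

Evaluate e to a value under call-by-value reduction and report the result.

Derivation:
step 0: ((if (0 < 3) then (let x = false in (\y.false)) else ((\z.(\u.true)) false)) ((\v.v) (if false then 4 else 6)))
step 1: [delta@0.0] ((if true then (let x = false in (\y.false)) else ((\z.(\u.true)) false)) ((\v.v) (if false then 4 else 6)))
step 2: [if@0] ((let x = false in (\y.false)) ((\v.v) (if false then 4 else 6)))
step 3: [let@0] ((\y.false) ((\v.v) (if false then 4 else 6)))
step 4: [if@1.1] ((\y.false) ((\v.v) 6))
step 5: [beta@1] ((\y.false) 6)
step 6: [beta@root] false

Answer: false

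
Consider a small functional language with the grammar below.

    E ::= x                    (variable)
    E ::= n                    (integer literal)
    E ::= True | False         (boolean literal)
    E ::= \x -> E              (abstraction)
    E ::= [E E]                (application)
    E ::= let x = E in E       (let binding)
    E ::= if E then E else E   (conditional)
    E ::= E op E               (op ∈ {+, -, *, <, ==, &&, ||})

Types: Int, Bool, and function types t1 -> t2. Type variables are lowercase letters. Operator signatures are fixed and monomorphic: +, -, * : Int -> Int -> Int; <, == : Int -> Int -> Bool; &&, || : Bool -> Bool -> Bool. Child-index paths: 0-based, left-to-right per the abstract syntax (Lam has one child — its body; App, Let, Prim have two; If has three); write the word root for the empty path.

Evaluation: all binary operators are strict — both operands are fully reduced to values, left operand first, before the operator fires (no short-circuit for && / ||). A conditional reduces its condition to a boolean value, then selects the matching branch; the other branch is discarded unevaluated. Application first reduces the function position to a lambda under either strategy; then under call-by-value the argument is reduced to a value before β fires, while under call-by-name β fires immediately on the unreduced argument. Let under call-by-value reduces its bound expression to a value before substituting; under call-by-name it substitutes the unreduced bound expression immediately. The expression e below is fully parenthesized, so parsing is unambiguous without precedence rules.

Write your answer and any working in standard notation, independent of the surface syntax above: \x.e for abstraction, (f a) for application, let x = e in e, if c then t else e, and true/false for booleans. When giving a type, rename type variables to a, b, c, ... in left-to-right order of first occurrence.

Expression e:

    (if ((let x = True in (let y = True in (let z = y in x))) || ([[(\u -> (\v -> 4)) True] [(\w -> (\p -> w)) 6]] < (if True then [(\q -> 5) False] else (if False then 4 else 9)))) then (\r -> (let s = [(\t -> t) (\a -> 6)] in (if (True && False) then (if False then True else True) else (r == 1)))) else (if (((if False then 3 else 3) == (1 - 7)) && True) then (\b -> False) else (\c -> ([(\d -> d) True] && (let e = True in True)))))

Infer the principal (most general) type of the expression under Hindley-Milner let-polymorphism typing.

Answer: Int -> Bool

Derivation:
let x : Bool
let y : Bool
y : Bool
let z : Bool
x : Bool
  unify Bool ~ Bool
\v._ : b -> Int
\u._ : a -> b -> Int
  unify a -> b -> Int ~ Bool -> c
  unify a ~ Bool
  unify b -> Int ~ c
_ _ : b -> Int
w : d
\p._ : e -> d
\w._ : d -> e -> d
  unify d -> e -> d ~ Int -> f
  unify d ~ Int
  unify e -> Int ~ f
_ _ : e -> Int
  unify b -> Int ~ (e -> Int) -> g
  unify b ~ e -> Int
  unify Int ~ g
_ _ : Int
  unify Int ~ Int
  unify Bool ~ Bool
\q._ : h -> Int
  unify h -> Int ~ Bool -> i
  unify h ~ Bool
  unify Int ~ i
_ _ : Int
  unify Bool ~ Bool
  unify Int ~ Int
  unify Int ~ Int
  unify Int ~ Int
  unify Bool ~ Bool
  unify Bool ~ Bool
t : k
\t._ : k -> k
\a._ : l -> Int
  unify k -> k ~ (l -> Int) -> m
  unify k ~ l -> Int
  unify l -> Int ~ m
_ _ : l -> Int
let s : forall. l -> Int
  unify Bool ~ Bool
  unify Bool ~ Bool
  unify Bool ~ Bool
  unify Bool ~ Bool
  unify Bool ~ Bool
r : j
  unify j ~ Int
  unify Int ~ Int
  unify Bool ~ Bool
\r._ : Int -> Bool
  unify Bool ~ Bool
  unify Int ~ Int
  unify Int ~ Int
  unify Int ~ Int
  unify Int ~ Int
  unify Int ~ Int
  unify Bool ~ Bool
  unify Bool ~ Bool
  unify Bool ~ Bool
\b._ : n -> Bool
d : p
\d._ : p -> p
  unify p -> p ~ Bool -> q
  unify p ~ Bool
  unify Bool ~ q
_ _ : Bool
  unify Bool ~ Bool
let e : Bool
  unify Bool ~ Bool
\c._ : o -> Bool
  unify n -> Bool ~ o -> Bool
  unify n ~ o
  unify Bool ~ Bool
  unify Int -> Bool ~ o -> Bool
  unify Int ~ o
  unify Bool ~ Bool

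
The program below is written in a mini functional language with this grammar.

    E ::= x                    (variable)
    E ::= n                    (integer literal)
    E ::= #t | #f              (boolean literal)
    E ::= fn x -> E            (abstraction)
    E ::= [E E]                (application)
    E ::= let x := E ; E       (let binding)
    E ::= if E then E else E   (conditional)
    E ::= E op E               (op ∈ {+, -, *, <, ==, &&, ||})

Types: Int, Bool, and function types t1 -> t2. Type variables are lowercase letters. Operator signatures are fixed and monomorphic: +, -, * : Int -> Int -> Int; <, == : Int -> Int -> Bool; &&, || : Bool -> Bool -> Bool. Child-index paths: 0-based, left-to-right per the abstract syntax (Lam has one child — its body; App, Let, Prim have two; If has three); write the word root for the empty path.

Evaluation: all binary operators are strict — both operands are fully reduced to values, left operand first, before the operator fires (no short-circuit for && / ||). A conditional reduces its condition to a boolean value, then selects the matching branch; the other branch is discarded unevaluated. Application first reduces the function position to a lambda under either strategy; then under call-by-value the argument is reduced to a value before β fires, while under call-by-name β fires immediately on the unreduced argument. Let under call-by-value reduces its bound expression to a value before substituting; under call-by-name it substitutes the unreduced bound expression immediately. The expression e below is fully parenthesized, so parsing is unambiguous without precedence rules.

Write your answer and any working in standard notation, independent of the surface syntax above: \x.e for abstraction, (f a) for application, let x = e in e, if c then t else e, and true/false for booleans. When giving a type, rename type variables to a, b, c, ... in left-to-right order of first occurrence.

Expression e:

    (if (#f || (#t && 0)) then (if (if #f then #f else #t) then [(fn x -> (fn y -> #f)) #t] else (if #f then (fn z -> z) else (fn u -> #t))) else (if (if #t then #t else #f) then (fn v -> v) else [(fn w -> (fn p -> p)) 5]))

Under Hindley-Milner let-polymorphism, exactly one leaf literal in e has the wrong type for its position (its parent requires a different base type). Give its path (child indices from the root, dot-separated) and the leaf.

Working:
  unify Bool ~ Bool
  unify Bool ~ Bool
  unify Int ~ Bool
  FAIL: mismatch Int ~ Bool

Answer: 0.1.1 : 0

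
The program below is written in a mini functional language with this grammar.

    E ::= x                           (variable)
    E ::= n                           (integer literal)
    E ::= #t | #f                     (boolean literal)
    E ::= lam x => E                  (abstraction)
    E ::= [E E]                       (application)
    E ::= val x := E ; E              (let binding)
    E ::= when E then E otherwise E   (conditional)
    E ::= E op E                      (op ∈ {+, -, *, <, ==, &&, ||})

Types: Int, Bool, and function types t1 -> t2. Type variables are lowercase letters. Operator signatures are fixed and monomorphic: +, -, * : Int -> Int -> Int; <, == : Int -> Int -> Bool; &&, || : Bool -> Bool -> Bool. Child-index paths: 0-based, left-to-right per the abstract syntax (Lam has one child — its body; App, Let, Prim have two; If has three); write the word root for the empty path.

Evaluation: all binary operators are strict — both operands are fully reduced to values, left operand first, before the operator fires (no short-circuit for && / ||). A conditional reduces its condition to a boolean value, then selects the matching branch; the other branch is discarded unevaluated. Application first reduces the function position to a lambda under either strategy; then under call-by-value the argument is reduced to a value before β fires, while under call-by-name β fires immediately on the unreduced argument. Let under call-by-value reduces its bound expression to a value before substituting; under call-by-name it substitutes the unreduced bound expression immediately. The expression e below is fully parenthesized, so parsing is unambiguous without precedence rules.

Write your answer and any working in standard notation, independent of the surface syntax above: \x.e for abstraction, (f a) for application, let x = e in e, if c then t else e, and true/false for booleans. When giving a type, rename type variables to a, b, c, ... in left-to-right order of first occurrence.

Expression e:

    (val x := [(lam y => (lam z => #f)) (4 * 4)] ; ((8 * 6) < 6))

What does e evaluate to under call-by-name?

Trace:
step 0: (let x = ((\y.(\z.false)) (4 * 4)) in ((8 * 6) < 6))
step 1: [let@root] ((8 * 6) < 6)
step 2: [delta@0] (48 < 6)
step 3: [delta@root] false

Answer: false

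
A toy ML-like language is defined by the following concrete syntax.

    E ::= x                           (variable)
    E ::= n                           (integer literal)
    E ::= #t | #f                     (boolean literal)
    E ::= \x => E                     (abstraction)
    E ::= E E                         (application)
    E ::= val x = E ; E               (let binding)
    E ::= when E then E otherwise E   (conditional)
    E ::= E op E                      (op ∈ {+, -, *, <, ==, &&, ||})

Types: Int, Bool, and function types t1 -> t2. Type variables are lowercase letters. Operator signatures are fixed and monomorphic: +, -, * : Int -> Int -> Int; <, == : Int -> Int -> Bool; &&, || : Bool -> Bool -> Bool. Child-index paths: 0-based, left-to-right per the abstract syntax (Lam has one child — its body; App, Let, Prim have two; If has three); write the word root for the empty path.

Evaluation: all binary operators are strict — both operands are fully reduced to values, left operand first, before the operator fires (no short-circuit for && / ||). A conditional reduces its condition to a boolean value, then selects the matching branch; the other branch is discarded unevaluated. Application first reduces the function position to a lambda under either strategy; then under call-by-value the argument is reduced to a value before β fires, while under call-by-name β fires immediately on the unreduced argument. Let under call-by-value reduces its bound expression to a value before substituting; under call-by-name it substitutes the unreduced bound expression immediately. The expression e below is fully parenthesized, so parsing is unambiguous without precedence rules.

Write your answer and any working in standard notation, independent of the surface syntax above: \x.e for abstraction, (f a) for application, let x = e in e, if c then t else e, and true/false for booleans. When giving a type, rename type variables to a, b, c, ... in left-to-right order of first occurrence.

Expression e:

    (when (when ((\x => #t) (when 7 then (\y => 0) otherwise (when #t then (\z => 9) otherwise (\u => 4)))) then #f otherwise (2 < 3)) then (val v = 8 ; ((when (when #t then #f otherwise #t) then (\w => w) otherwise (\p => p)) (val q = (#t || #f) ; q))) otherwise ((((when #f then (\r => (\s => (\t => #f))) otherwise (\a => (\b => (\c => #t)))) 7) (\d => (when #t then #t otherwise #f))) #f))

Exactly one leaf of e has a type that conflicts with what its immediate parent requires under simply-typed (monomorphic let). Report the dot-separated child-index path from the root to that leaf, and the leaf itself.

Answer: 0.0.1.0 : 7

Working:
\x._ : a -> Bool
  unify Int ~ Bool
  FAIL: mismatch Int ~ Bool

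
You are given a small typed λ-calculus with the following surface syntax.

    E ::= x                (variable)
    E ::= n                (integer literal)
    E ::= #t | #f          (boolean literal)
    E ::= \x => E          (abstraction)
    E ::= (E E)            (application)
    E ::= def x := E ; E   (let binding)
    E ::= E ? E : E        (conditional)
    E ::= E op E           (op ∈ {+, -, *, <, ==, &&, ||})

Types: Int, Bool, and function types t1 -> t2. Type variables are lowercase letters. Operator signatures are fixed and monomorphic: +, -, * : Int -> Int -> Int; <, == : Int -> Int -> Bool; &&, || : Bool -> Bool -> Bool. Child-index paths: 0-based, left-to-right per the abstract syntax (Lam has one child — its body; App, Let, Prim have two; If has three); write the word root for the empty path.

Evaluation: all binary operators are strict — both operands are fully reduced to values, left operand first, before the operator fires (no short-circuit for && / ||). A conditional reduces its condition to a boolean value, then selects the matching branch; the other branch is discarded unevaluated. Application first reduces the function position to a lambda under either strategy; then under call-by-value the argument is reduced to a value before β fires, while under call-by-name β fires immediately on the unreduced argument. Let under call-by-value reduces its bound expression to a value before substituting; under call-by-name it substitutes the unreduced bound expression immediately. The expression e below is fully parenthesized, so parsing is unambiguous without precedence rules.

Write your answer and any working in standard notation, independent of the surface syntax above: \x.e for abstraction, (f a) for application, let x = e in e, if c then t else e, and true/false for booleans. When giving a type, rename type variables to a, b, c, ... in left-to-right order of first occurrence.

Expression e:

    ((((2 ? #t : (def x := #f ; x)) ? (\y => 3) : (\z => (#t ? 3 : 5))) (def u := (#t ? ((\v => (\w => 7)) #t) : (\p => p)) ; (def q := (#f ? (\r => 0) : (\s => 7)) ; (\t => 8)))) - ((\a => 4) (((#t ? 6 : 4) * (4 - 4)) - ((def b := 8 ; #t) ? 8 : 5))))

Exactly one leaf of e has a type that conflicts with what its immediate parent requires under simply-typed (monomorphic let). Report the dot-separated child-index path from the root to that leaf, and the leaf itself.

Trace:
  unify Int ~ Bool
  FAIL: mismatch Int ~ Bool

Answer: 0.0.0.0 : 2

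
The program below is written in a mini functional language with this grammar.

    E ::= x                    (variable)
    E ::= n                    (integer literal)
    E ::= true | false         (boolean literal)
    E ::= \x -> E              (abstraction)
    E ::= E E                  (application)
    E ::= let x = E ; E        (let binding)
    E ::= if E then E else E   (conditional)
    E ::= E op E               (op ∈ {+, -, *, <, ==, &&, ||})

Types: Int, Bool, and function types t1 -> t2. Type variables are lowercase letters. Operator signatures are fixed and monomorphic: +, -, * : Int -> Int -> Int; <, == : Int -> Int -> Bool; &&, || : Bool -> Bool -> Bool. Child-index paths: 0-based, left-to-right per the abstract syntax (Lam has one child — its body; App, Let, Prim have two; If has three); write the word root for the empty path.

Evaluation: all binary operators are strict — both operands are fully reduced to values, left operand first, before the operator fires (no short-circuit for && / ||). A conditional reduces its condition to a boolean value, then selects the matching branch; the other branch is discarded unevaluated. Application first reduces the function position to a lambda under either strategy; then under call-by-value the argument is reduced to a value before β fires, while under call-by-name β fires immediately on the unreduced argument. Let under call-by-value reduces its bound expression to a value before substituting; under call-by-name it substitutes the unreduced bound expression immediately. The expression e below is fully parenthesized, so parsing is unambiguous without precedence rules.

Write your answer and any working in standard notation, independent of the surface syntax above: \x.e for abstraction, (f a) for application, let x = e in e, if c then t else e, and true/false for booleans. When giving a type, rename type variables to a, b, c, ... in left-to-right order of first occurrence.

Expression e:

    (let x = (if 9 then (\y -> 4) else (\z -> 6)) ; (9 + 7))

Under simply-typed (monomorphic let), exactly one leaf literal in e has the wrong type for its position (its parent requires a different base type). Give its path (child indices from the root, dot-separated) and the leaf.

Derivation:
  unify Int ~ Bool
  FAIL: mismatch Int ~ Bool

Answer: 0.0 : 9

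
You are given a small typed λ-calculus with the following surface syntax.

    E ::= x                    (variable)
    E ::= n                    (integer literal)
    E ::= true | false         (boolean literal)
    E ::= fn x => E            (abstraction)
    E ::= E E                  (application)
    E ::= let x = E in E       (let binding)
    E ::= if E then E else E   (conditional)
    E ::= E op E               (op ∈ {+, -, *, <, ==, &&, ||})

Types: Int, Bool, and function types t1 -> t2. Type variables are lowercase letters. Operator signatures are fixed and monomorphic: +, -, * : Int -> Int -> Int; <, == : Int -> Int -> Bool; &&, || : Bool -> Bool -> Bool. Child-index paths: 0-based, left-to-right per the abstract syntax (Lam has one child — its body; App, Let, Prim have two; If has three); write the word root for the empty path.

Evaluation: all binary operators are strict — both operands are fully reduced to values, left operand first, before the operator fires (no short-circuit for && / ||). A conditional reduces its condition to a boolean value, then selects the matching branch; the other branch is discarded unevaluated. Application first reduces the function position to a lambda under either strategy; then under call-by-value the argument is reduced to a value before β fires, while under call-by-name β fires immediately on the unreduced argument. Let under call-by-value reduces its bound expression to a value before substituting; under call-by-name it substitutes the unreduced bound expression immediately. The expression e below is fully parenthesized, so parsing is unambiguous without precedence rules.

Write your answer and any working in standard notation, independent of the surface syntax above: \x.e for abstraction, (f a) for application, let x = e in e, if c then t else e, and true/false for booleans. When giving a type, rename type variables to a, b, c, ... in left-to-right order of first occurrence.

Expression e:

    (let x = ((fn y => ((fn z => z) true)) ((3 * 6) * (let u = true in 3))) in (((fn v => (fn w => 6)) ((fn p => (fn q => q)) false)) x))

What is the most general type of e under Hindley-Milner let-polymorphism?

Derivation:
z : b
\z._ : b -> b
  unify b -> b ~ Bool -> c
  unify b ~ Bool
  unify Bool ~ c
_ _ : Bool
\y._ : a -> Bool
  unify Int ~ Int
  unify Int ~ Int
  unify Int ~ Int
let u : Bool
  unify Int ~ Int
  unify a -> Bool ~ Int -> d
  unify a ~ Int
  unify Bool ~ d
_ _ : Bool
let x : Bool
\w._ : f -> Int
\v._ : e -> f -> Int
q : h
\q._ : h -> h
\p._ : g -> h -> h
  unify g -> h -> h ~ Bool -> i
  unify g ~ Bool
  unify h -> h ~ i
_ _ : h -> h
  unify e -> f -> Int ~ (h -> h) -> j
  unify e ~ h -> h
  unify f -> Int ~ j
_ _ : f -> Int
x : Bool
  unify f -> Int ~ Bool -> k
  unify f ~ Bool
  unify Int ~ k
_ _ : Int

Answer: Int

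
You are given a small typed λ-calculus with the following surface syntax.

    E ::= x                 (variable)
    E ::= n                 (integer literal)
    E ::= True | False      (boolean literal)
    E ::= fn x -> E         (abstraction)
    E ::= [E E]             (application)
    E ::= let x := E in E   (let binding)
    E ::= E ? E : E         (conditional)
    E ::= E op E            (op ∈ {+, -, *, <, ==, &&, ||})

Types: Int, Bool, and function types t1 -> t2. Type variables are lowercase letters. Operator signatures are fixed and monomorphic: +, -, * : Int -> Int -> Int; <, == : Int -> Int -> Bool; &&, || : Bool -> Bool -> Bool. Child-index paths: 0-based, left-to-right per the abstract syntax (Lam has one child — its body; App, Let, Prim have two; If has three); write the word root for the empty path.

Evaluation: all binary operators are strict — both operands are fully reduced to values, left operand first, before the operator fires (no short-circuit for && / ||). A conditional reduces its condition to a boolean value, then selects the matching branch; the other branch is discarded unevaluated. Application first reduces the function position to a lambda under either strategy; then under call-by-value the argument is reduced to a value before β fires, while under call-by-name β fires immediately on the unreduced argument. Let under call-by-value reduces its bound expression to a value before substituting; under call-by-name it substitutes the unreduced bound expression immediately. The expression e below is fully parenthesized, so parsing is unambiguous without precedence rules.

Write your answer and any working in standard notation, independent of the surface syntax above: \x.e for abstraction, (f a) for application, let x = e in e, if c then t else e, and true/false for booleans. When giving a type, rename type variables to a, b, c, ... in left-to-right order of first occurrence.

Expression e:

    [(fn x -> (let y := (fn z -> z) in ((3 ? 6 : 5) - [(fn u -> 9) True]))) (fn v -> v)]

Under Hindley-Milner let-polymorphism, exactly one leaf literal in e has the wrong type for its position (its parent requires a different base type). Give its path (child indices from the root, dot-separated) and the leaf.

Trace:
z : b
\z._ : b -> b
let y : forall. b -> b
  unify Int ~ Bool
  FAIL: mismatch Int ~ Bool

Answer: 0.0.1.0.0 : 3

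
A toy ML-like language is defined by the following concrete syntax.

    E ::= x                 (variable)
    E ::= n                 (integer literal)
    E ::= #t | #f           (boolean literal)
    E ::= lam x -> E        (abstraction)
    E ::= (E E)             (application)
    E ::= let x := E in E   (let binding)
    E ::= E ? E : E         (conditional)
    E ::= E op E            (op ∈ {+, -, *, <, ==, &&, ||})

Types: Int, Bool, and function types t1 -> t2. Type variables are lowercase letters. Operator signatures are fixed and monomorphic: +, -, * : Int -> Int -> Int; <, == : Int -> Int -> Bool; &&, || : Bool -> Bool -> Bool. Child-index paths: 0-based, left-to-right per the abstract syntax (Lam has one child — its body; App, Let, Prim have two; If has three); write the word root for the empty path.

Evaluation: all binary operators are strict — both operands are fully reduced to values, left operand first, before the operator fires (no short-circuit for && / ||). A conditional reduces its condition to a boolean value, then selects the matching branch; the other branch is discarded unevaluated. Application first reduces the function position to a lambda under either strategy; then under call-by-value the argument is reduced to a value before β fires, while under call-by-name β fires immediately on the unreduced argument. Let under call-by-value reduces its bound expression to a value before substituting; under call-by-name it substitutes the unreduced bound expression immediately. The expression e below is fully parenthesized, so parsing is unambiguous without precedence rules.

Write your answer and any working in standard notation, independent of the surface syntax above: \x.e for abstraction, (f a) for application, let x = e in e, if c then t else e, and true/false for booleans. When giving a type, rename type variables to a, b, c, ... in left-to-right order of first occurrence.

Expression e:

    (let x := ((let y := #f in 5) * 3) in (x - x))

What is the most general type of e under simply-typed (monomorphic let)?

Answer: Int

Trace:
let y : Bool
  unify Int ~ Int
  unify Int ~ Int
let x : Int
x : Int
  unify Int ~ Int
x : Int
  unify Int ~ Int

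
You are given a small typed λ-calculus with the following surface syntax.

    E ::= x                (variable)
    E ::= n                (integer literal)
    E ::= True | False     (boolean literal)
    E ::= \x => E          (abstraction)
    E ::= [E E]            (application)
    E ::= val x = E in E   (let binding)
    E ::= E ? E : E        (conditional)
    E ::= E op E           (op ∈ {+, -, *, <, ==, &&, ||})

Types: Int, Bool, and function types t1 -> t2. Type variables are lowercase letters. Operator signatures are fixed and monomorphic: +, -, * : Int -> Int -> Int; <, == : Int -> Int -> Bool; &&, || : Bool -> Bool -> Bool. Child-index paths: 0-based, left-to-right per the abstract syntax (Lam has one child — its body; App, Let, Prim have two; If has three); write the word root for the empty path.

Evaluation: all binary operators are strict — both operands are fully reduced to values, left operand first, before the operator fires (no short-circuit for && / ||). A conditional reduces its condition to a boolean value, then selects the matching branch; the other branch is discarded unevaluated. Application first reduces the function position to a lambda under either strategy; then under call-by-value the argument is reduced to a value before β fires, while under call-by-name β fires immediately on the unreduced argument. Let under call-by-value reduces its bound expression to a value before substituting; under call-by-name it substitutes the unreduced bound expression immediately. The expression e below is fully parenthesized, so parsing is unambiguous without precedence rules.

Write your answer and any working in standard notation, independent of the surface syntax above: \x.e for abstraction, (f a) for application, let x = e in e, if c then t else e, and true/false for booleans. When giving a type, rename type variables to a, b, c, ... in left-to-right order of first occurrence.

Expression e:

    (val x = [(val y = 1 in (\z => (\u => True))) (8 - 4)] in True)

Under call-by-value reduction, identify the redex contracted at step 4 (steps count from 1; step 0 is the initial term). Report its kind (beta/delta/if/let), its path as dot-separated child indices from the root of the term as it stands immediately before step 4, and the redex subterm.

Answer: let at root : (let x = (\u.true) in true)

Trace:
step 0: (let x = ((let y = 1 in (\z.(\u.true))) (8 - 4)) in true)
step 1: [let@0.0] (let x = ((\z.(\u.true)) (8 - 4)) in true)
step 2: [delta@0.1] (let x = ((\z.(\u.true)) 4) in true)
step 3: [beta@0] (let x = (\u.true) in true)
step 4: [let@root] true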